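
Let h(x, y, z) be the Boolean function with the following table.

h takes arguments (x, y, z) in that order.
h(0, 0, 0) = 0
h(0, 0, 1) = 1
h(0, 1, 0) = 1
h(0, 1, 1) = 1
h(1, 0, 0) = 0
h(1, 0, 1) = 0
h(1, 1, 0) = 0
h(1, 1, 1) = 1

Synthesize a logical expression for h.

h=1 on 4 inputs: (0,0,1), (0,1,0), (0,1,1), (1,1,1). Reading each as a conjunction of literals (¬x·¬y·z, ¬x·y·¬z, ¬x·y·z, x·y·z) and taking the OR gives the canonical DNF.

h(x, y, z) = ((((¬x ∧ ¬y) ∧ z) ∨ ((¬x ∧ y) ∧ ¬z)) ∨ ((¬x ∧ y) ∧ z)) ∨ ((x ∧ y) ∧ z)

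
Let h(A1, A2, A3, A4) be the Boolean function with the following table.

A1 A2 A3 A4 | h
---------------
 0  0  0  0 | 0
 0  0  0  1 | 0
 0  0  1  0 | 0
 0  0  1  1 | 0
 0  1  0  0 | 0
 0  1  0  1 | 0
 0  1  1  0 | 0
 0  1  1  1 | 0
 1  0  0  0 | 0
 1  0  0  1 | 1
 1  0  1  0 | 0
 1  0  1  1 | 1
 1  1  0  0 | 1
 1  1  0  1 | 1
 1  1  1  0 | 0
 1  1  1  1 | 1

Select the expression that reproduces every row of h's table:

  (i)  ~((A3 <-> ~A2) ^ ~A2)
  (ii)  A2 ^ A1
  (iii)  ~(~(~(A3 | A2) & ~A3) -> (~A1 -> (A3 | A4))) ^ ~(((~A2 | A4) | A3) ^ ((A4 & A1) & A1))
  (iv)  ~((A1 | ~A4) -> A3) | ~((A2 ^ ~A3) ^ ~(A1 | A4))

(i) disagrees with h on (0,0,1,0) (formula → 1, table → 0); rule it out.
(ii) disagrees with h on (0,1,0,0) (formula → 1, table → 0); rule it out.
(iv) disagrees with h on (0,0,0,0) (formula → 1, table → 0); rule it out.
That leaves (iii). Evaluating it on every row reproduces the table of h exactly.

iii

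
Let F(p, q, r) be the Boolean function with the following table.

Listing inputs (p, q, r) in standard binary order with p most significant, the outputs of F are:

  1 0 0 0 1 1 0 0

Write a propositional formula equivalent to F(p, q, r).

F(p, q, r) = (((NOT p AND NOT q) AND NOT r) OR ((p AND NOT q) AND NOT r)) OR ((p AND NOT q) AND r)

Collect the rows where F=1 — (0,0,0), (1,0,0), (1,0,1) — and write one minterm per row: ¬p·¬q·¬r, p·¬q·¬r, p·¬q·r. Their union (logical OR) reproduces the table exactly.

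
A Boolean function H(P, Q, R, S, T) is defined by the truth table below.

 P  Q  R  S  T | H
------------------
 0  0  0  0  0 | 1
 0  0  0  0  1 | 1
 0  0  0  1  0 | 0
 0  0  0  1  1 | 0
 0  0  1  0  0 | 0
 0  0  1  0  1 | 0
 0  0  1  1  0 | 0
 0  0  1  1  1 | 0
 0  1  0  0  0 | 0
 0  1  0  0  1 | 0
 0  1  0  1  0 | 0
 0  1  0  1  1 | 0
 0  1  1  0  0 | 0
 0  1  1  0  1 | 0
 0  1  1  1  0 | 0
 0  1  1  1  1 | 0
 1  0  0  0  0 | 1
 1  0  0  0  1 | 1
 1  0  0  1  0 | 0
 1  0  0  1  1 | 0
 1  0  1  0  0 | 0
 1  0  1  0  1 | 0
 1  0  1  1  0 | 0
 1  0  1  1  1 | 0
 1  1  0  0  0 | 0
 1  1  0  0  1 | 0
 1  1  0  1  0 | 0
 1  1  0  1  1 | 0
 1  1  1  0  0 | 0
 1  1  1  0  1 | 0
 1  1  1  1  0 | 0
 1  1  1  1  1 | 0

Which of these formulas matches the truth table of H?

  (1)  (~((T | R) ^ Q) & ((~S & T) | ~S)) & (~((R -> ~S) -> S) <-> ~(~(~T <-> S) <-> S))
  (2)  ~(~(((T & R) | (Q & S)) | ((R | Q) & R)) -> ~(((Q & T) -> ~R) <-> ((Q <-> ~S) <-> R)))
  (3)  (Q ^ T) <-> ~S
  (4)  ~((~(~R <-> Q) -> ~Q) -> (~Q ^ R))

2

(1) fails at (0,0,0,0,1): the formula yields 0, H is 1.
(3) fails at (0,0,0,0,0): the formula yields 0, H is 1.
(4) fails at (0,0,0,0,0): the formula yields 0, H is 1.
That leaves (2). Evaluating it on every row reproduces the table of H exactly.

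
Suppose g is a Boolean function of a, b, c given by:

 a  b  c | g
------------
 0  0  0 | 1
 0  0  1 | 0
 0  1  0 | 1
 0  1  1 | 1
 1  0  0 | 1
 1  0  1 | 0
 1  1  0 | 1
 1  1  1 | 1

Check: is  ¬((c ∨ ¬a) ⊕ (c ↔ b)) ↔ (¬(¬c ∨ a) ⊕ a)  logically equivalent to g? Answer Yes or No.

No

Evaluate ¬((c ∨ ¬a) ⊕ (c ↔ b)) ↔ (¬(¬c ∨ a) ⊕ a) on each row and compare to g:
  a=0, b=0, c=0: formula gives 0, but g = 1 ✗
Row (0,0,0) is a counterexample, so the formula is not equivalent to g.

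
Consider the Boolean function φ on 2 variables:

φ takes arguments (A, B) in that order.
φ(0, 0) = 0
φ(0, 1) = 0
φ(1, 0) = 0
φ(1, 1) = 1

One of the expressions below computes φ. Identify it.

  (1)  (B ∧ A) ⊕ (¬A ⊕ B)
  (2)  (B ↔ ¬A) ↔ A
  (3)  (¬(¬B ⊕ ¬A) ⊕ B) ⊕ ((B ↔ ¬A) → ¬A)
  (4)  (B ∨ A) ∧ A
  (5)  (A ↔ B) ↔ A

(1) disagrees with φ on (0,0) (formula → 1, table → 0); rule it out.
(2) disagrees with φ on (0,0) (formula → 1, table → 0); rule it out.
(4) disagrees with φ on (1,0) (formula → 1, table → 0); rule it out.
(5) disagrees with φ on (0,1) (formula → 1, table → 0); rule it out.
(3) is the remaining candidate, and it agrees with φ on all 4 inputs.

3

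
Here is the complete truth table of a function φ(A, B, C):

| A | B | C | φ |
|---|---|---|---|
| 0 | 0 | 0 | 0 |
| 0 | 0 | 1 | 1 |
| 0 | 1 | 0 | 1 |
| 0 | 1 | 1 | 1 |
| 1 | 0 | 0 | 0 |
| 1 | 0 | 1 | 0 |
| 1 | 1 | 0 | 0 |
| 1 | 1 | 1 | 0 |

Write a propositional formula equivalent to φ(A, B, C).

φ(A, B, C) = (((~A & ~B) & C) | ((~A & B) & ~C)) | ((~A & B) & C)

φ=1 on 3 inputs: (0,0,1), (0,1,0), (0,1,1). Reading each as a conjunction of literals (¬A·¬B·C, ¬A·B·¬C, ¬A·B·C) and taking the OR gives the canonical DNF.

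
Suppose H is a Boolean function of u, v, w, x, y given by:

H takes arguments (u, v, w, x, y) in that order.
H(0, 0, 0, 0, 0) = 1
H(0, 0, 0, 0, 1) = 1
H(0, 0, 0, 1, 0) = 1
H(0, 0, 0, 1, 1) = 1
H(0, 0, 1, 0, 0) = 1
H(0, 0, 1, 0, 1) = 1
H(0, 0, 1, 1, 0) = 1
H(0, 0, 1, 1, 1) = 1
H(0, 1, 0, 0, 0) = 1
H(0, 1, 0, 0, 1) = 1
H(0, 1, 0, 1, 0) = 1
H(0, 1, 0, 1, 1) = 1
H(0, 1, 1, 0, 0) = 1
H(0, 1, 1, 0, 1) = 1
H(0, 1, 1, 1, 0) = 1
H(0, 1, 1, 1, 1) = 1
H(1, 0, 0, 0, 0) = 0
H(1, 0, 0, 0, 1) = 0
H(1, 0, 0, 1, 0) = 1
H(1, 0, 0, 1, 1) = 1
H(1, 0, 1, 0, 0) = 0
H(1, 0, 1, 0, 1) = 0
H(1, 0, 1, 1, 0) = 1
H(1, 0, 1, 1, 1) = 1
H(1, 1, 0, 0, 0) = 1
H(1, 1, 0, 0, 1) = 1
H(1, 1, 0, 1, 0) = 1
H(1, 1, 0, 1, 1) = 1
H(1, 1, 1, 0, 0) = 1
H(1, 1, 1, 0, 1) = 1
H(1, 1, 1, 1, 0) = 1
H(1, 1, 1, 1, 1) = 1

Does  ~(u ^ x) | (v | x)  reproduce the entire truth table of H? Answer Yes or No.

Yes

Evaluate ~(u ^ x) | (v | x) on each row and compare to H:
  u=0, v=0, w=0, x=0, y=0: formula gives 1, H = 1 ✓
  u=0, v=0, w=0, x=0, y=1: formula gives 1, H = 1 ✓
  u=0, v=0, w=0, x=1, y=0: formula gives 1, H = 1 ✓
  u=0, v=0, w=0, x=1, y=1: formula gives 1, H = 1 ✓
  … (the remaining 28 rows also agree.)
No disagreement on any input; they are logically equivalent.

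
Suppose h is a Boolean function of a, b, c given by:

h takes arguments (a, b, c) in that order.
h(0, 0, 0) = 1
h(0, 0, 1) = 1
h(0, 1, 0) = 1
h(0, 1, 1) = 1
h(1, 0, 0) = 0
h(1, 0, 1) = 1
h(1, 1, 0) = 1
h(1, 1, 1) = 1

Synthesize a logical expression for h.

Only row (1,0,0) gives 0. So h is 1 everywhere except there — the complement of the minterm a·¬b·¬c.

h(a, b, c) = ~((a & ~b) & ~c)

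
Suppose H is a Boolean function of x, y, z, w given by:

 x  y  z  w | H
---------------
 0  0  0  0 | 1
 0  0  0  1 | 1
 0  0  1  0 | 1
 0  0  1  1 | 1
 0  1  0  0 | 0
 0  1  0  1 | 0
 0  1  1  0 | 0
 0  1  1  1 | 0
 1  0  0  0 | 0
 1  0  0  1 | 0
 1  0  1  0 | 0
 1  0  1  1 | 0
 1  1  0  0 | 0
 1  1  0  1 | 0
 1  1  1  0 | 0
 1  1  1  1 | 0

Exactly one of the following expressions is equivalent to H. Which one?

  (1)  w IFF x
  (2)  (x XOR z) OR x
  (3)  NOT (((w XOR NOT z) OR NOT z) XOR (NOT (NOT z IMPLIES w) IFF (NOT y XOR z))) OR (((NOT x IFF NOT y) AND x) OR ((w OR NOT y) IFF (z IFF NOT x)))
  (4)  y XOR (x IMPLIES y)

(1) fails at (0,0,0,1): the formula yields 0, H is 1.
(2) fails at (0,0,0,0): the formula yields 0, H is 1.
(3) fails at (0,0,0,1): the formula yields 0, H is 1.
Only (4) survives; checking it on all 16 rows confirms it matches H.

4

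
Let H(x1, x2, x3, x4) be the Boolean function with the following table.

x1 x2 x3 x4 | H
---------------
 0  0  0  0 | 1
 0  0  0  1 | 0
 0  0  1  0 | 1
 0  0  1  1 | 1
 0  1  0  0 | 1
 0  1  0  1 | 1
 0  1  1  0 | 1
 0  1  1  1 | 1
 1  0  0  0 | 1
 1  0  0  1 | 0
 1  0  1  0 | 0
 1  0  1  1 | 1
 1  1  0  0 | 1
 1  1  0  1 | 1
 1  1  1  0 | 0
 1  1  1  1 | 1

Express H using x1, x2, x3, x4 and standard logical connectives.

H is 0 on only 4 rows — (0,0,0,1), (1,0,0,1), (1,0,1,0), (1,1,1,0). Writing each as a minterm (¬x1·¬x2·¬x3·x4, x1·¬x2·¬x3·x4, x1·¬x2·x3·¬x4, x1·x2·x3·¬x4) and OR-ing them characterizes exactly where H=0, so H is the negation of that disjunction.

H(x1, x2, x3, x4) = ¬((((((¬x1 ∧ ¬x2) ∧ ¬x3) ∧ x4) ∨ (((x1 ∧ ¬x2) ∧ ¬x3) ∧ x4)) ∨ (((x1 ∧ ¬x2) ∧ x3) ∧ ¬x4)) ∨ (((x1 ∧ x2) ∧ x3) ∧ ¬x4))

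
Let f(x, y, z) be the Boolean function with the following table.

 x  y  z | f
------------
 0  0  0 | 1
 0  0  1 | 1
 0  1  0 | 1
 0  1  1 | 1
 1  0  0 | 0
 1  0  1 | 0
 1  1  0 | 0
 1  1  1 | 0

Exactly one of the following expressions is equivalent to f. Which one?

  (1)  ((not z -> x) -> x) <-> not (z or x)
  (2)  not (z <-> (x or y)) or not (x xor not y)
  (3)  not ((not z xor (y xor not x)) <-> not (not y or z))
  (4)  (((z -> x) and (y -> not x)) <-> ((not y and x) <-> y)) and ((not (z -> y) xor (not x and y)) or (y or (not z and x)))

(2) disagrees with f on (0,0,0) (formula → 0, table → 1); rule it out.
(3) disagrees with f on (0,0,0) (formula → 0, table → 1); rule it out.
(4) disagrees with f on (0,0,0) (formula → 0, table → 1); rule it out.
(1) is the remaining candidate, and it agrees with f on all 8 inputs.

1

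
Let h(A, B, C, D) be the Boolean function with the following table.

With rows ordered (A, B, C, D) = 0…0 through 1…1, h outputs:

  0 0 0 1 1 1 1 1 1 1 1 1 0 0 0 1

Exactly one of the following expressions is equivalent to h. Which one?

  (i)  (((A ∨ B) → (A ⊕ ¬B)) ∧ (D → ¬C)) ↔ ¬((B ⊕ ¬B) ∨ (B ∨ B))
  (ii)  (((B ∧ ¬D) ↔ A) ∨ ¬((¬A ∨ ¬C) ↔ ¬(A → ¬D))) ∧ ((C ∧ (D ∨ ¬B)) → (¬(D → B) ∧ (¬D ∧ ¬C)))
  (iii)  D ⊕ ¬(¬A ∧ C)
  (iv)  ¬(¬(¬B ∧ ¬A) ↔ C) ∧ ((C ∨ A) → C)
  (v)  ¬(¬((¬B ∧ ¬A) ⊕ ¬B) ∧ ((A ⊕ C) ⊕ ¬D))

(ii) fails at (0,0,0,0): the formula yields 1, h is 0.
(iii) fails at (0,0,0,0): the formula yields 1, h is 0.
(iv) fails at (0,0,1,0): the formula yields 1, h is 0.
(v) fails at (0,0,0,1): the formula yields 1, h is 0.
That leaves (i). Evaluating it on every row reproduces the table of h exactly.

i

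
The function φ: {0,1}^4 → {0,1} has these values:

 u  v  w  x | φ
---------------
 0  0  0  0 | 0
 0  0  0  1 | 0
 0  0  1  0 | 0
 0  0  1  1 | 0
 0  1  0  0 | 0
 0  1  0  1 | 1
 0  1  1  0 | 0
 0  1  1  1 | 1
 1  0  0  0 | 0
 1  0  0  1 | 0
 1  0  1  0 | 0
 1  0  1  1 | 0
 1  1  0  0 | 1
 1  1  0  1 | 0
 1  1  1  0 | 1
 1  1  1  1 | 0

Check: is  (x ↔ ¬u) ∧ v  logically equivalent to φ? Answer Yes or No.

Yes

Test each input against both φ and the formula:
  u=0, v=0, w=0, x=0: formula gives 0, φ = 0 ✓
  u=0, v=0, w=0, x=1: formula gives 0, φ = 0 ✓
  u=0, v=0, w=1, x=0: formula gives 0, φ = 0 ✓
  u=0, v=0, w=1, x=1: formula gives 0, φ = 0 ✓
  …and likewise for the remaining 12 rows.
No disagreement on any input; they are logically equivalent.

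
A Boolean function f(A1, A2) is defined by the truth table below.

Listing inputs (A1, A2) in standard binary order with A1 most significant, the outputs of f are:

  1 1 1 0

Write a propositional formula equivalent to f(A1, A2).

The output is 0 only when every input is 1 — NAND of all inputs.

f(A1, A2) = ~(A1 & A2)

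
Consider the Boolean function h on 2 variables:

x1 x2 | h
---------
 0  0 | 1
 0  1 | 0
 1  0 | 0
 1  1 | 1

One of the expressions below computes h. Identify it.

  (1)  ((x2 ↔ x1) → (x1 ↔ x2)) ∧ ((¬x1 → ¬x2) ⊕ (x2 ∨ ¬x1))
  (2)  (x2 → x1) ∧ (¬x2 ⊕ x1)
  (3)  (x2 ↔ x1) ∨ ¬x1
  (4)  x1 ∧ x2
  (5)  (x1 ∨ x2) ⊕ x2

2

(1) fails at (0,0): the formula yields 0, h is 1.
(3) fails at (0,1): the formula yields 1, h is 0.
(4) fails at (0,0): the formula yields 0, h is 1.
(5) fails at (0,0): the formula yields 0, h is 1.
(2) is the remaining candidate, and it agrees with h on all 4 inputs.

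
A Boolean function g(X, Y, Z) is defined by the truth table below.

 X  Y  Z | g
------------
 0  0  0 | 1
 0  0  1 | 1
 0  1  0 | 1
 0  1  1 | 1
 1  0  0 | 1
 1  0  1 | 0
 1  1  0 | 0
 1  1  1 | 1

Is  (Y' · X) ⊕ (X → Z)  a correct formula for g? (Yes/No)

Yes

Check the formula against g row by row:
  X=0, Y=0, Z=0: formula gives 1, g = 1 ✓
  X=0, Y=0, Z=1: formula gives 1, g = 1 ✓
  X=0, Y=1, Z=0: formula gives 1, g = 1 ✓
  X=0, Y=1, Z=1: formula gives 1, g = 1 ✓
  X=1, Y=0, Z=0: formula gives 1, g = 1 ✓
  … (the remaining 3 rows also agree.)
All 8 rows match — the expression computes g exactly.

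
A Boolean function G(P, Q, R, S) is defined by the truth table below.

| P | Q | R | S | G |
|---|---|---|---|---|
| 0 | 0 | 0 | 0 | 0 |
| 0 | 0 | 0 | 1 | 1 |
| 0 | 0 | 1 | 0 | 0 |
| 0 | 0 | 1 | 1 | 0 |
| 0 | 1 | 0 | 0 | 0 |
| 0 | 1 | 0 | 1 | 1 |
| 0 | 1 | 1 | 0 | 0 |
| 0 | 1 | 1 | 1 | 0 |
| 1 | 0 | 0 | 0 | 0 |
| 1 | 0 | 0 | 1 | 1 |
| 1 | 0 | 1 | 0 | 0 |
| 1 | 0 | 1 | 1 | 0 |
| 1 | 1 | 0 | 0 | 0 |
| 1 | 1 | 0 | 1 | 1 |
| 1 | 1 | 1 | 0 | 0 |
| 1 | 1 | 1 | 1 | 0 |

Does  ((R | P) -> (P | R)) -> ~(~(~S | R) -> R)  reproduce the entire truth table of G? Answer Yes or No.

Test each input against both G and the formula:
  P=0, Q=0, R=0, S=0: formula gives 0, G = 0 ✓
  P=0, Q=0, R=0, S=1: formula gives 1, G = 1 ✓
  P=0, Q=0, R=1, S=0: formula gives 0, G = 0 ✓
  P=0, Q=0, R=1, S=1: formula gives 0, G = 0 ✓
  … (the remaining 12 rows also agree.)
No disagreement on any input; they are logically equivalent.

Yes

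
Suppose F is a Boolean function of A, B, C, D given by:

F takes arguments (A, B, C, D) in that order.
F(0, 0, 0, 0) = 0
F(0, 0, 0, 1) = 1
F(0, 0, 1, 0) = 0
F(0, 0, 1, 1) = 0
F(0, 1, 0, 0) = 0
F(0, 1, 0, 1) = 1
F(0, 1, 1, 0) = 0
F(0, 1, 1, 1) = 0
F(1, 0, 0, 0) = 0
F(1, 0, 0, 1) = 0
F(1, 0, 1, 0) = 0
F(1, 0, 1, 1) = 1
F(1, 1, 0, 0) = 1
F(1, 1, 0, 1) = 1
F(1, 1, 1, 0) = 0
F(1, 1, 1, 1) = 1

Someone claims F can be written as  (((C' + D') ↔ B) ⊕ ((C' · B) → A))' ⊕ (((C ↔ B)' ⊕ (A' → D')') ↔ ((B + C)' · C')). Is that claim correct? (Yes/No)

Yes

Evaluate (((C' + D') ↔ B) ⊕ ((C' · B) → A))' ⊕ (((C ↔ B)' ⊕ (A' → D')') ↔ ((B + C)' · C')) on each row and compare to F:
  A=0, B=0, C=0, D=0: formula gives 0, F = 0 ✓
  A=0, B=0, C=0, D=1: formula gives 1, F = 1 ✓
  A=0, B=0, C=1, D=0: formula gives 0, F = 0 ✓
  A=0, B=0, C=1, D=1: formula gives 0, F = 0 ✓
  … (the remaining 12 rows also agree.)
No disagreement on any input; they are logically equivalent.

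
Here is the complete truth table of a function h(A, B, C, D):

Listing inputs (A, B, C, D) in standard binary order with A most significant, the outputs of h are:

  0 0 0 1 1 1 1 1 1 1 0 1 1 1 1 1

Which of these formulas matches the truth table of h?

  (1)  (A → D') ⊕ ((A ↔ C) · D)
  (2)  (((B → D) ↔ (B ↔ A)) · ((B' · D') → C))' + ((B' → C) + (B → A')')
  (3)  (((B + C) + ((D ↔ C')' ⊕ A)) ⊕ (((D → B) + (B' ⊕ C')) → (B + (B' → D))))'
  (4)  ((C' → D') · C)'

3

(1) disagrees with h on (0,0,0,0) (formula → 1, table → 0); rule it out.
(2) disagrees with h on (0,0,0,0) (formula → 1, table → 0); rule it out.
(4) disagrees with h on (0,0,0,0) (formula → 1, table → 0); rule it out.
That leaves (3). Evaluating it on every row reproduces the table of h exactly.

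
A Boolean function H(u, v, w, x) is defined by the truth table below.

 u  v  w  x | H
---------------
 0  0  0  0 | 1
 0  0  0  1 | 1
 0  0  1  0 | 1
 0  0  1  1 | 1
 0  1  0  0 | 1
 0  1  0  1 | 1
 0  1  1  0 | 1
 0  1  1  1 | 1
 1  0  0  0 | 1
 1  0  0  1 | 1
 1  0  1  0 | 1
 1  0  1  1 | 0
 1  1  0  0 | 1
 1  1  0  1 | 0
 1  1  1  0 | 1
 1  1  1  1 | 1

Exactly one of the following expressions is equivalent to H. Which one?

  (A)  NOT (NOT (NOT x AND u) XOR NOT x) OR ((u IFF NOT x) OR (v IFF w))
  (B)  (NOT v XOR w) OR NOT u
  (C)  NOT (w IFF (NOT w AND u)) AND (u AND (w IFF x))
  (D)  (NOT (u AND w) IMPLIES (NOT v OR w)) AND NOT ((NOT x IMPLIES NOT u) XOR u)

(B) fails at (1,0,1,0): the formula yields 0, H is 1.
(C) fails at (0,0,0,0): the formula yields 0, H is 1.
(D) fails at (0,0,0,0): the formula yields 0, H is 1.
(A) is the remaining candidate, and it agrees with H on all 16 inputs.

A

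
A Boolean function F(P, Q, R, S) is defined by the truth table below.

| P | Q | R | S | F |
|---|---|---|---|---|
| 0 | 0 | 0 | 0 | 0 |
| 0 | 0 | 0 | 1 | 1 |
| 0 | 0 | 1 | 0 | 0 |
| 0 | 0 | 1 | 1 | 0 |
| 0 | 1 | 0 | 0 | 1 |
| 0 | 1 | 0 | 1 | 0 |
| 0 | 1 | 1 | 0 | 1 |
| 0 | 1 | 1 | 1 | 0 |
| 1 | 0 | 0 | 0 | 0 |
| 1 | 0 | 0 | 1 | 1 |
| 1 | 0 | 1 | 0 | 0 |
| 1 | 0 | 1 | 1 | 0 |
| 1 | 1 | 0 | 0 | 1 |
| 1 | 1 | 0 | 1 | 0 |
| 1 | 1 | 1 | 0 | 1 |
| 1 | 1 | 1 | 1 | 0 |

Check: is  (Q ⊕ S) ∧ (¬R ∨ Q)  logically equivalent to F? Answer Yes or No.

Yes

Check the formula against F row by row:
  P=0, Q=0, R=0, S=0: formula gives 0, F = 0 ✓
  P=0, Q=0, R=0, S=1: formula gives 1, F = 1 ✓
  P=0, Q=0, R=1, S=0: formula gives 0, F = 0 ✓
  P=0, Q=0, R=1, S=1: formula gives 0, F = 0 ✓
  … (the remaining 12 rows also agree.)
Every row agrees, so the formula is equivalent.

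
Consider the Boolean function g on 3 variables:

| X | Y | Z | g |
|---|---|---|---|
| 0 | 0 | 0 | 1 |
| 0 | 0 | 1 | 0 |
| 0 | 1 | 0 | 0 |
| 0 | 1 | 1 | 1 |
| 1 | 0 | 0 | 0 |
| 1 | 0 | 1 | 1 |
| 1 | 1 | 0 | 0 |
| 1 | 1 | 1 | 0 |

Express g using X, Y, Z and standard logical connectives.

g=1 on 3 inputs: (0,0,0), (0,1,1), (1,0,1). Reading each as a conjunction of literals (¬X·¬Y·¬Z, ¬X·Y·Z, X·¬Y·Z) and taking the OR gives the canonical DNF.

g(X, Y, Z) = (((not X and not Y) and not Z) or ((not X and Y) and Z)) or ((X and not Y) and Z)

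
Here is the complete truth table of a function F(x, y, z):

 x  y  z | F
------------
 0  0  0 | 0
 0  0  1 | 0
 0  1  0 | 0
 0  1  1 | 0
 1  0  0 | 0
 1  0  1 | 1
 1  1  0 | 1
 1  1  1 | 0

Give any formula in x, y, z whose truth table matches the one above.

F(x, y, z) = ((x · y') · z) + ((x · y) · z')

Collect the rows where F=1 — (1,0,1), (1,1,0) — and write one minterm per row: x·¬y·z, x·y·¬z. Their union (logical OR) reproduces the table exactly.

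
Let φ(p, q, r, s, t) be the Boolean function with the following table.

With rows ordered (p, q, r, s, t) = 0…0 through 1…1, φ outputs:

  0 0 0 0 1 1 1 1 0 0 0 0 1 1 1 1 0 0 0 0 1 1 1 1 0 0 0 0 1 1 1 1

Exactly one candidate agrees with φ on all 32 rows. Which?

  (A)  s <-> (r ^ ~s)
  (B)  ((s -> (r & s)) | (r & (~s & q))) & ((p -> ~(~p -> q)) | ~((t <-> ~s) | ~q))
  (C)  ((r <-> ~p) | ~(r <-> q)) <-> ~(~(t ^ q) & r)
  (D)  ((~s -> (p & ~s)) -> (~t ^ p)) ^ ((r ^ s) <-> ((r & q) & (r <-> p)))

A

(B): at (0,0,0,0,0) it gives 1, but φ = 0 — eliminated.
(C): at (0,0,1,0,0) it gives 0, but φ = 1 — eliminated.
(D): at (0,0,0,1,0) it gives 1, but φ = 0 — eliminated.
(A) is the remaining candidate, and it agrees with φ on all 32 inputs.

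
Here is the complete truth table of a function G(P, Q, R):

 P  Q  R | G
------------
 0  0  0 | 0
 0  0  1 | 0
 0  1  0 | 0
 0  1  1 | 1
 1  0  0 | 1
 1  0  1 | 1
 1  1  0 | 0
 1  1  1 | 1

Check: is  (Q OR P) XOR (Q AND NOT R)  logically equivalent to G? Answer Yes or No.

Test each input against both G and the formula:
  P=0, Q=0, R=0: formula gives 0, G = 0 ✓
  P=0, Q=0, R=1: formula gives 0, G = 0 ✓
  P=0, Q=1, R=0: formula gives 0, G = 0 ✓
  P=0, Q=1, R=1: formula gives 1, G = 1 ✓
  P=1, Q=0, R=0: formula gives 1, G = 1 ✓
  …and likewise for the remaining 3 rows.
All 8 rows match — the expression computes G exactly.

Yes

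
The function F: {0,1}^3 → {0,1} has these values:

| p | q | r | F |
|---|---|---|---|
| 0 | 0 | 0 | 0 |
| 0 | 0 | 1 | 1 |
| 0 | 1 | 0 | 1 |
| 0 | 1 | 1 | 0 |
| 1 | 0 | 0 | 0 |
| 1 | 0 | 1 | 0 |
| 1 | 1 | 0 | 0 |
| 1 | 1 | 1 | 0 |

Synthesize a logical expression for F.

F(p, q, r) = ((p' · q') · r) + ((p' · q) · r')

F=1 on 2 inputs: (0,0,1), (0,1,0). Reading each as a conjunction of literals (¬p·¬q·r, ¬p·q·¬r) and taking the OR gives the canonical DNF.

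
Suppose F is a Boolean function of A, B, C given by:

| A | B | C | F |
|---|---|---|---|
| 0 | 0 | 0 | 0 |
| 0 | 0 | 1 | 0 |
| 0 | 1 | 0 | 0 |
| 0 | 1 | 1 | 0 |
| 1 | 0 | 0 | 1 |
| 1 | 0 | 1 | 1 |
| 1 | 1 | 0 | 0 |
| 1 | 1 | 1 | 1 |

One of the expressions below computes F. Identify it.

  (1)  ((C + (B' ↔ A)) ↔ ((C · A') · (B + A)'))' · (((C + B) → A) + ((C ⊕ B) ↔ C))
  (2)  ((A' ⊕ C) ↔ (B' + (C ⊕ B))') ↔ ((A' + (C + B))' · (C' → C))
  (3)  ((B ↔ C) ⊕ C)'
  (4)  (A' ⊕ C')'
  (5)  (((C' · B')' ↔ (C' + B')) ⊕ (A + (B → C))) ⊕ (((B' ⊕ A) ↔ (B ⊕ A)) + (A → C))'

1

(2) fails at (0,0,0): the formula yields 1, F is 0.
(3) fails at (0,1,0): the formula yields 1, F is 0.
(4) fails at (0,0,0): the formula yields 1, F is 0.
(5) fails at (0,0,0): the formula yields 1, F is 0.
(1) is the remaining candidate, and it agrees with F on all 8 inputs.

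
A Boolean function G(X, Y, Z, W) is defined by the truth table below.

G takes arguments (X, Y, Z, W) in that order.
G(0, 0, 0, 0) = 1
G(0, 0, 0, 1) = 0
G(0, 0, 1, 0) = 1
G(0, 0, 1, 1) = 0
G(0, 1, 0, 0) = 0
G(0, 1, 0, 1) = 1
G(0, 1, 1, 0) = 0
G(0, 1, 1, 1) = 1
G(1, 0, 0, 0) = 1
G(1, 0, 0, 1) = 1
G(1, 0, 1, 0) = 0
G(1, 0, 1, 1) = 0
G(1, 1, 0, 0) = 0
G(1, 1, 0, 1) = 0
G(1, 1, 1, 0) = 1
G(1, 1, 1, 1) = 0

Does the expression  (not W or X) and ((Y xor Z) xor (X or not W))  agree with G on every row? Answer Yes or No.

Check the formula against G row by row:
  X=0, Y=0, Z=0, W=0: formula gives 1, G = 1 ✓
  X=0, Y=0, Z=0, W=1: formula gives 0, G = 0 ✓
  X=0, Y=0, Z=1, W=0: formula gives 0, but G = 1 ✗
A single disagreement suffices: at (0,0,1,0) they differ, so the formula does not compute G.

No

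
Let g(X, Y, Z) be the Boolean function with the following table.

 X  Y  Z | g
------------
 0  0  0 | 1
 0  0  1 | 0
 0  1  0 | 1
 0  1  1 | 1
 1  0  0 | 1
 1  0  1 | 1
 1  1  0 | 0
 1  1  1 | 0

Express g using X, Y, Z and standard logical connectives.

g is 0 on only 3 rows — (0,0,1), (1,1,0), (1,1,1). Writing each as a minterm (¬X·¬Y·Z, X·Y·¬Z, X·Y·Z) and OR-ing them characterizes exactly where g=0, so g is the negation of that disjunction.

g(X, Y, Z) = ((((X' · Y') · Z) + ((X · Y) · Z')) + ((X · Y) · Z))'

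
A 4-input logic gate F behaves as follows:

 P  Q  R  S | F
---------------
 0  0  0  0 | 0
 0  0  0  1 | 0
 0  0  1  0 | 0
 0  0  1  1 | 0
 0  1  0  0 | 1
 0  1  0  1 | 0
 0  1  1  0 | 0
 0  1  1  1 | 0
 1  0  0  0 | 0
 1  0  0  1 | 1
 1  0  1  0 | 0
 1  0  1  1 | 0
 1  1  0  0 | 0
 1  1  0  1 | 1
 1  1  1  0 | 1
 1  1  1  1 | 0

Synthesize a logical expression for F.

F(P, Q, R, S) = (((((not P and Q) and not R) and not S) or (((P and not Q) and not R) and S)) or (((P and Q) and not R) and S)) or (((P and Q) and R) and not S)

F=1 on 4 inputs: (0,1,0,0), (1,0,0,1), (1,1,0,1), (1,1,1,0). Reading each as a conjunction of literals (¬P·Q·¬R·¬S, P·¬Q·¬R·S, P·Q·¬R·S, P·Q·R·¬S) and taking the OR gives the canonical DNF.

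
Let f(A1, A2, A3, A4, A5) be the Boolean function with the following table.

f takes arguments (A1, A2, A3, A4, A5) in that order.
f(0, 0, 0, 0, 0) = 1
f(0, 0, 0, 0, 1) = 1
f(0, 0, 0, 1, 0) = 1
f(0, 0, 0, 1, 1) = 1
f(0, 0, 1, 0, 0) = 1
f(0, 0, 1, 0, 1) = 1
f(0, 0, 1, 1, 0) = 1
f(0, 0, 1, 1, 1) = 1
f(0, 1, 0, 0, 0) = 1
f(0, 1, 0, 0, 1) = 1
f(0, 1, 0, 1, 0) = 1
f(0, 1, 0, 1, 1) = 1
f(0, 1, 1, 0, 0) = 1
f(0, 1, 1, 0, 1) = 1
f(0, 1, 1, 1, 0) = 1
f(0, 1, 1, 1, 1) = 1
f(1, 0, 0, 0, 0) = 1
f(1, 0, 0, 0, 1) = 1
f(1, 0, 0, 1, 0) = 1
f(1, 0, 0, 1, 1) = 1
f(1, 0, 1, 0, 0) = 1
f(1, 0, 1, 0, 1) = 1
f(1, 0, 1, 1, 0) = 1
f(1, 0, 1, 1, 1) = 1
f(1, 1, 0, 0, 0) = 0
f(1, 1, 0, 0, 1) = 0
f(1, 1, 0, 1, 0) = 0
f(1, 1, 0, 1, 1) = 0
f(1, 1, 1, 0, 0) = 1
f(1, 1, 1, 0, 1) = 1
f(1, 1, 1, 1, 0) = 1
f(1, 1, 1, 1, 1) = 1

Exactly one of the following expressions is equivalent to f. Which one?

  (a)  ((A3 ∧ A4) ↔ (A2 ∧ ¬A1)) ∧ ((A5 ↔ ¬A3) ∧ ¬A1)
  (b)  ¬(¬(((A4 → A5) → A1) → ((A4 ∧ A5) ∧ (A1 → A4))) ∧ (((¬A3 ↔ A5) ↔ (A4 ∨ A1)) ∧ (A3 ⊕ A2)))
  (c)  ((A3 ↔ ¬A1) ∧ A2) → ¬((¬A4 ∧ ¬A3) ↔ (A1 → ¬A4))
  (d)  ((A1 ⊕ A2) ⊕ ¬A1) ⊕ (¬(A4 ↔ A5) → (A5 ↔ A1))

(a) fails at (0,0,0,0,0): the formula yields 0, f is 1.
(b) fails at (0,0,1,1,0): the formula yields 0, f is 1.
(d) fails at (0,0,0,0,0): the formula yields 0, f is 1.
(c) is the remaining candidate, and it agrees with f on all 32 inputs.

c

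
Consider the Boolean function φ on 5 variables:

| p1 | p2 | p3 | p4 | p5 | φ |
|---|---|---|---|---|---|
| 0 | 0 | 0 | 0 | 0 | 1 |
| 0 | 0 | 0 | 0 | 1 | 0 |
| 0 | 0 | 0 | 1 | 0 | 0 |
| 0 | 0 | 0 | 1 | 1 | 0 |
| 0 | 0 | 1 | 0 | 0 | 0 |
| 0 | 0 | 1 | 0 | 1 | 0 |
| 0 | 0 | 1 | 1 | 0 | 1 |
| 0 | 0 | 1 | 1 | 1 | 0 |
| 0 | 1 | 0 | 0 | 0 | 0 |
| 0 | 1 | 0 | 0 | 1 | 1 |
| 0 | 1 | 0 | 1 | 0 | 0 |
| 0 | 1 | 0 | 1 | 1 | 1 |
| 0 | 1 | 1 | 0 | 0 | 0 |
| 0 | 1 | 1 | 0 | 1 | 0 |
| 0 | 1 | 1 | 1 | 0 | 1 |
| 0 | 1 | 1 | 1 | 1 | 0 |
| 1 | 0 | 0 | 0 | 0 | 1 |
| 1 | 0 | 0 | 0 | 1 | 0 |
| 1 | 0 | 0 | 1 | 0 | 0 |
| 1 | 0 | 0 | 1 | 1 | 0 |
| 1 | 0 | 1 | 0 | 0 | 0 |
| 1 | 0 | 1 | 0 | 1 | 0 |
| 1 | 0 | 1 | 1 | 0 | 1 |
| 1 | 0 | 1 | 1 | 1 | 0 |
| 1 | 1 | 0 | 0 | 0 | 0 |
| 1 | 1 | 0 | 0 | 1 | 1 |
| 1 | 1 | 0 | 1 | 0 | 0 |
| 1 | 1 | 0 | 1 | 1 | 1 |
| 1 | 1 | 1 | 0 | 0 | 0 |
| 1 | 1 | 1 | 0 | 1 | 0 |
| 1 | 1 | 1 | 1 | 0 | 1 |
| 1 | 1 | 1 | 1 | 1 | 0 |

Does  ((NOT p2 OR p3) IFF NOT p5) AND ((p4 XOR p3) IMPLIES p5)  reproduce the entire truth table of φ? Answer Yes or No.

Check the formula against φ row by row:
  p1=0, p2=0, p3=0, p4=0, p5=0: formula gives 1, φ = 1 ✓
  p1=0, p2=0, p3=0, p4=0, p5=1: formula gives 0, φ = 0 ✓
  p1=0, p2=0, p3=0, p4=1, p5=0: formula gives 0, φ = 0 ✓
  p1=0, p2=0, p3=0, p4=1, p5=1: formula gives 0, φ = 0 ✓
  … (the remaining 28 rows also agree.)
No disagreement on any input; they are logically equivalent.

Yes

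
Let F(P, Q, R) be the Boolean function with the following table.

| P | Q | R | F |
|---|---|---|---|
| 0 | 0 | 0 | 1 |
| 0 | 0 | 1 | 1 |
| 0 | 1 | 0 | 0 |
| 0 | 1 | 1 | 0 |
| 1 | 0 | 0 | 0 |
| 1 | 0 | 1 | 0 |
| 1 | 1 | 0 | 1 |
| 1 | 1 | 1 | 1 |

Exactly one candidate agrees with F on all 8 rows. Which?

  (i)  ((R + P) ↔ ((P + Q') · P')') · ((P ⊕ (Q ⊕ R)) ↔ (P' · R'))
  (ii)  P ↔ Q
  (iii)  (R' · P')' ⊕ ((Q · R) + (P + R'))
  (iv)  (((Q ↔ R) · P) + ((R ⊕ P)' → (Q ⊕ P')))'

ii

(i) disagrees with F on (0,0,0) (formula → 0, table → 1); rule it out.
(iii) disagrees with F on (0,1,0) (formula → 1, table → 0); rule it out.
(iv) disagrees with F on (0,0,0) (formula → 0, table → 1); rule it out.
That leaves (ii). Evaluating it on every row reproduces the table of F exactly.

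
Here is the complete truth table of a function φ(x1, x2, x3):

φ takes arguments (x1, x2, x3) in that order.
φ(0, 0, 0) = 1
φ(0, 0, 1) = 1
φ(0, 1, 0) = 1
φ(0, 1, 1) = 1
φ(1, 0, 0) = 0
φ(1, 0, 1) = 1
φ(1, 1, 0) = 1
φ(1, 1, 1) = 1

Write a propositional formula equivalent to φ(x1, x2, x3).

Only row (1,0,0) gives 0. So φ is 1 everywhere except there — the complement of the minterm x1·¬x2·¬x3.

φ(x1, x2, x3) = not ((x1 and not x2) and not x3)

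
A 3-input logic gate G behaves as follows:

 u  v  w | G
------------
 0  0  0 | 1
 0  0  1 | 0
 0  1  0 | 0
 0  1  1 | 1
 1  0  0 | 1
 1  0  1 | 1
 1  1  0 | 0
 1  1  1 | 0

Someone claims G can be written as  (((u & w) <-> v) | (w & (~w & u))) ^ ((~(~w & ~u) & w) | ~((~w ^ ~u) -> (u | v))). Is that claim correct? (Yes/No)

Evaluate (((u & w) <-> v) | (w & (~w & u))) ^ ((~(~w & ~u) & w) | ~((~w ^ ~u) -> (u | v))) on each row and compare to G:
  u=0, v=0, w=0: formula gives 1, G = 1 ✓
  u=0, v=0, w=1: formula gives 0, G = 0 ✓
  u=0, v=1, w=0: formula gives 0, G = 0 ✓
  u=0, v=1, w=1: formula gives 1, G = 1 ✓
  u=1, v=0, w=0: formula gives 1, G = 1 ✓
  … (the remaining 3 rows also agree.)
All 8 rows match — the expression computes G exactly.

Yes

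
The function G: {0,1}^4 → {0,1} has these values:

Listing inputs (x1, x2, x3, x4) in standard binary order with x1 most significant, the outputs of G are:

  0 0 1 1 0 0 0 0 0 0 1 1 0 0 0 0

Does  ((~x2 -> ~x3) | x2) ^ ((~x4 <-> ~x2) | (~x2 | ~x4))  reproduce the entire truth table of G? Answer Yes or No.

Check the formula against G row by row:
  x1=0, x2=0, x3=0, x4=0: formula gives 0, G = 0 ✓
  x1=0, x2=0, x3=0, x4=1: formula gives 0, G = 0 ✓
  x1=0, x2=0, x3=1, x4=0: formula gives 1, G = 1 ✓
  x1=0, x2=0, x3=1, x4=1: formula gives 1, G = 1 ✓
  …and likewise for the remaining 12 rows.
Every row agrees, so the formula is equivalent.

Yes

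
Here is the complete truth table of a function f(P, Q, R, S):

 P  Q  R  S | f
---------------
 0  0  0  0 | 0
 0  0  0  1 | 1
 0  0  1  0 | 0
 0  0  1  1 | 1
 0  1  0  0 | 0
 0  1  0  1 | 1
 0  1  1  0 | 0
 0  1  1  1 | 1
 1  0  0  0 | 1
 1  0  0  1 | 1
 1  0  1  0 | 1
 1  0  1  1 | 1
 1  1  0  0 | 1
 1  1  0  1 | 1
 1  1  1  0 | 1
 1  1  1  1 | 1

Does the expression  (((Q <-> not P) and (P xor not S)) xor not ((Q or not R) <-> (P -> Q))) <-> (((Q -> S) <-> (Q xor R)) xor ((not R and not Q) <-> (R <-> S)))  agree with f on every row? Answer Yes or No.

Test each input against both f and the formula:
  P=0, Q=0, R=0, S=0: formula gives 0, f = 0 ✓
  P=0, Q=0, R=0, S=1: formula gives 1, f = 1 ✓
  P=0, Q=0, R=1, S=0: formula gives 0, f = 0 ✓
  P=0, Q=0, R=1, S=1: formula gives 1, f = 1 ✓
  … (the remaining 12 rows also agree.)
All 16 rows match — the expression computes f exactly.

Yes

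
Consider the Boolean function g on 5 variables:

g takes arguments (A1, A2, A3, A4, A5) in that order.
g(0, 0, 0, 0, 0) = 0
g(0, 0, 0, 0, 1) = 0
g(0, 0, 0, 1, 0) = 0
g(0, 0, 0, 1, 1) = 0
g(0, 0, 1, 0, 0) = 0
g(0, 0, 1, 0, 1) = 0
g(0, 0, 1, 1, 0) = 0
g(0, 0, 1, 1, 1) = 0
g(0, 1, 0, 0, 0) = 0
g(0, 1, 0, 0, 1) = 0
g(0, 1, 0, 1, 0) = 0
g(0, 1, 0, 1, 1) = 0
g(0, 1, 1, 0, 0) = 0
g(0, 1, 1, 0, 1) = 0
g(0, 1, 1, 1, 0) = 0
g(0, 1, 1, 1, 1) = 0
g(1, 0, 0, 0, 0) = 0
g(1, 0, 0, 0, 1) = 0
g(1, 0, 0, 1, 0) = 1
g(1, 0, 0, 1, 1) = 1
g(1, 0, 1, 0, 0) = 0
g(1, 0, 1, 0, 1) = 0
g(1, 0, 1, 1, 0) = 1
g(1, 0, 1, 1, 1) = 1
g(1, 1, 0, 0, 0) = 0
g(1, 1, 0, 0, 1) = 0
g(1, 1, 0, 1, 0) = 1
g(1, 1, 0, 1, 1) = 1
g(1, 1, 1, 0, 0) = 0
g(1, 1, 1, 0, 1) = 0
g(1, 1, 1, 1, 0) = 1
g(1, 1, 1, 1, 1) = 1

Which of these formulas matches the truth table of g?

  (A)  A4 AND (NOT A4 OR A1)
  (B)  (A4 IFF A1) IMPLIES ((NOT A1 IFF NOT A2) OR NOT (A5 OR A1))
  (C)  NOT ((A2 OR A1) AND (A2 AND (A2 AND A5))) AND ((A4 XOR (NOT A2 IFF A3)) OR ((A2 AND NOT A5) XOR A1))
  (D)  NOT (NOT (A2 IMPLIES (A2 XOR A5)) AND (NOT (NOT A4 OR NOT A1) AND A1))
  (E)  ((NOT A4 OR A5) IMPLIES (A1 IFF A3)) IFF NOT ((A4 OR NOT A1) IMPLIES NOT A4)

(B): at (0,0,0,0,0) it gives 1, but g = 0 — eliminated.
(C): at (0,0,0,1,0) it gives 1, but g = 0 — eliminated.
(D): at (0,0,0,0,0) it gives 1, but g = 0 — eliminated.
(E): at (0,0,0,1,0) it gives 1, but g = 0 — eliminated.
(A) is the remaining candidate, and it agrees with g on all 32 inputs.

A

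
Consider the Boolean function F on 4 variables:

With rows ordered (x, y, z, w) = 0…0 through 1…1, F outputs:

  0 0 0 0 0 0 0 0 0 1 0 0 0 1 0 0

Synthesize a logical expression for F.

Collect the rows where F=1 — (1,0,0,1), (1,1,0,1) — and write one minterm per row: x·¬y·¬z·w, x·y·¬z·w. Their union (logical OR) reproduces the table exactly.

F(x, y, z, w) = (((x ∧ ¬y) ∧ ¬z) ∧ w) ∨ (((x ∧ y) ∧ ¬z) ∧ w)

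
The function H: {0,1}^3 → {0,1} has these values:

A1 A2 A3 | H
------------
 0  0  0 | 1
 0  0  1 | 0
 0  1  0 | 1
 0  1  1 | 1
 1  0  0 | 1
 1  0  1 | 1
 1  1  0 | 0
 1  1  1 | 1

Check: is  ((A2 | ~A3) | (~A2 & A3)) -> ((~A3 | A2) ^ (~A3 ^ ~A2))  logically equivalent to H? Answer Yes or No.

No

Evaluate ((A2 | ~A3) | (~A2 & A3)) -> ((~A3 | A2) ^ (~A3 ^ ~A2)) on each row and compare to H:
  A1=0, A2=0, A3=0: formula gives 1, H = 1 ✓
  A1=0, A2=0, A3=1: formula gives 1, but H = 0 ✗
Row (0,0,1) is a counterexample, so the formula is not equivalent to H.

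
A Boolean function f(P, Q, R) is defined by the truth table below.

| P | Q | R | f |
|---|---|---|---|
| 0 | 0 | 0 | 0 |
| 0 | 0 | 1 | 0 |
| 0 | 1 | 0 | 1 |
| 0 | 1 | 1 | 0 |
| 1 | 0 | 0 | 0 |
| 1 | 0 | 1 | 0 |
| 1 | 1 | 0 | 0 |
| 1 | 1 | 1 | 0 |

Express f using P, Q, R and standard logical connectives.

Only row (0,1,0) gives 1. That row's minterm ¬P·Q·¬R is f directly.

f(P, Q, R) = (~P & Q) & ~R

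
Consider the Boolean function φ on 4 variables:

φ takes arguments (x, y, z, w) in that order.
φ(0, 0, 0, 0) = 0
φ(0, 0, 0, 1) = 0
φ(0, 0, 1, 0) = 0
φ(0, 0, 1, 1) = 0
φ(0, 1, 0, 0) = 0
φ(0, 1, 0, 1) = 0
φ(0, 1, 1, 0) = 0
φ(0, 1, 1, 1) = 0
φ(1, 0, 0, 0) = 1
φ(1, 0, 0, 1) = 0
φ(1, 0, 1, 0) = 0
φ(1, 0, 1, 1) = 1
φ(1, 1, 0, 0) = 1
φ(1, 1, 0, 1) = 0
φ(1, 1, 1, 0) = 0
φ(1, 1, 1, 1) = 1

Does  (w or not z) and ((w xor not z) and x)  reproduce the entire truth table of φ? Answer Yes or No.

Yes

Evaluate (w or not z) and ((w xor not z) and x) on each row and compare to φ:
  x=0, y=0, z=0, w=0: formula gives 0, φ = 0 ✓
  x=0, y=0, z=0, w=1: formula gives 0, φ = 0 ✓
  x=0, y=0, z=1, w=0: formula gives 0, φ = 0 ✓
  x=0, y=0, z=1, w=1: formula gives 0, φ = 0 ✓
  …and likewise for the remaining 12 rows.
All 16 rows match — the expression computes φ exactly.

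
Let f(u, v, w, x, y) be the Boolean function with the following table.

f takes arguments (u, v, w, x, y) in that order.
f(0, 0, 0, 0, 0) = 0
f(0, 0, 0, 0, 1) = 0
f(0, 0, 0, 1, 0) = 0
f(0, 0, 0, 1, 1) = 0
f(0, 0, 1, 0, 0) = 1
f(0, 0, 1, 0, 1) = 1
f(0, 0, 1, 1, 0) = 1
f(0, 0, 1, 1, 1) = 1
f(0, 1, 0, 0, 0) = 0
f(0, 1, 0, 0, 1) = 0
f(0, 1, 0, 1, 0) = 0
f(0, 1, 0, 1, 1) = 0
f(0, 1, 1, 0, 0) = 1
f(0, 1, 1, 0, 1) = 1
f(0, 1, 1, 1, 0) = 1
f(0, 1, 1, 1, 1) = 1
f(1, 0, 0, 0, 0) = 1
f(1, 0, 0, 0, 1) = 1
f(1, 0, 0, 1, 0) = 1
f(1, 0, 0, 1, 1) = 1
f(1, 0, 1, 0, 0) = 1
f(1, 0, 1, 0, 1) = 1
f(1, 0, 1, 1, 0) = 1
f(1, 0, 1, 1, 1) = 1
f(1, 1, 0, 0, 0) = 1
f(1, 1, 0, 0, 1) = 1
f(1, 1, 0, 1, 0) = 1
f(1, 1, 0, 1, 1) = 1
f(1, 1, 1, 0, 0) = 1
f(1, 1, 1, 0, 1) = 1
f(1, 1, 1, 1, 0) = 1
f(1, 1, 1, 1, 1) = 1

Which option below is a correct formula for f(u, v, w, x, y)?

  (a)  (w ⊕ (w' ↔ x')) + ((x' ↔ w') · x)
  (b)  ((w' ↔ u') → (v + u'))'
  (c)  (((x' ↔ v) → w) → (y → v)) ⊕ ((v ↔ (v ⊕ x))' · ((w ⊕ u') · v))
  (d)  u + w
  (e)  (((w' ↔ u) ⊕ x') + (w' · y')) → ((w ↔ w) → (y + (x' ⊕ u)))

(a): at (0,0,0,0,0) it gives 1, but f = 0 — eliminated.
(b): at (0,0,1,0,0) it gives 0, but f = 1 — eliminated.
(c): at (0,0,0,0,0) it gives 1, but f = 0 — eliminated.
(e): at (0,0,0,0,0) it gives 1, but f = 0 — eliminated.
Only (d) survives; checking it on all 32 rows confirms it matches f.

d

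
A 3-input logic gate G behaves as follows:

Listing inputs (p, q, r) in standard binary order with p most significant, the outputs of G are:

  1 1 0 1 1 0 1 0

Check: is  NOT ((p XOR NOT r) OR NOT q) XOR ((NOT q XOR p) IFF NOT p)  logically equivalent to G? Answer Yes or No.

Check the formula against G row by row:
  p=0, q=0, r=0: formula gives 1, G = 1 ✓
  p=0, q=0, r=1: formula gives 1, G = 1 ✓
  p=0, q=1, r=0: formula gives 0, G = 0 ✓
  p=0, q=1, r=1: formula gives 1, G = 1 ✓
  p=1, q=0, r=0: formula gives 1, G = 1 ✓
  p=1, q=0, r=1: formula gives 1, but G = 0 ✗
Since they disagree at (1,0,1), the expression is not a correct formula for G.

No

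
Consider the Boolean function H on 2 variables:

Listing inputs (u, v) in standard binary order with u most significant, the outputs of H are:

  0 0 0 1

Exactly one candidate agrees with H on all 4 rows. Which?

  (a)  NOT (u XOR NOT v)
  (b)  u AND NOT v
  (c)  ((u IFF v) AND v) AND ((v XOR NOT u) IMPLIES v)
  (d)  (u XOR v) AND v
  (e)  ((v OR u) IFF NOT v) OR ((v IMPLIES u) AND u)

(a) fails at (0,1): the formula yields 1, H is 0.
(b) fails at (1,0): the formula yields 1, H is 0.
(d) fails at (0,1): the formula yields 1, H is 0.
(e) fails at (1,0): the formula yields 1, H is 0.
Only (c) survives; checking it on all 4 rows confirms it matches H.

c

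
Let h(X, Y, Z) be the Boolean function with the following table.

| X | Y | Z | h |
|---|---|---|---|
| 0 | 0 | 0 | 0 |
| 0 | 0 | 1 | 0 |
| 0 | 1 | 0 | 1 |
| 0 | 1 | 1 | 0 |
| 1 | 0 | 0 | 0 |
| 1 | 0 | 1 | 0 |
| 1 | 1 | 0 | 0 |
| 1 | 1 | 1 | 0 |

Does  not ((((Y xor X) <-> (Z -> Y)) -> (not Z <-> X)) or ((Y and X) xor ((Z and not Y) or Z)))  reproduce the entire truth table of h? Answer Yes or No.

Evaluate not ((((Y xor X) <-> (Z -> Y)) -> (not Z <-> X)) or ((Y and X) xor ((Z and not Y) or Z))) on each row and compare to h:
  X=0, Y=0, Z=0: formula gives 0, h = 0 ✓
  X=0, Y=0, Z=1: formula gives 0, h = 0 ✓
  X=0, Y=1, Z=0: formula gives 1, h = 1 ✓
  X=0, Y=1, Z=1: formula gives 0, h = 0 ✓
  X=1, Y=0, Z=0: formula gives 0, h = 0 ✓
  … (the remaining 3 rows also agree.)
No disagreement on any input; they are logically equivalent.

Yes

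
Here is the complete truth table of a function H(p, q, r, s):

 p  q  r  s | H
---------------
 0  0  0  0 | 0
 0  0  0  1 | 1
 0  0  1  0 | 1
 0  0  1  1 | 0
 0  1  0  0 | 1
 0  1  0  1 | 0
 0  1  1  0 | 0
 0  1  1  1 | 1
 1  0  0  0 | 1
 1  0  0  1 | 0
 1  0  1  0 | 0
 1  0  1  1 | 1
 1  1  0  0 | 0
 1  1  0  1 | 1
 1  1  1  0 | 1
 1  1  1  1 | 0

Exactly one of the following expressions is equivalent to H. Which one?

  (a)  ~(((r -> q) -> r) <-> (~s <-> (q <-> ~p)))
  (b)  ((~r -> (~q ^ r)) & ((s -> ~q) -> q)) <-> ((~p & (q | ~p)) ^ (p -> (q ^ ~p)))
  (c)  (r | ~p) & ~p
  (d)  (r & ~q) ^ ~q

(b) disagrees with H on (0,0,0,0) (formula → 1, table → 0); rule it out.
(c) disagrees with H on (0,0,0,0) (formula → 1, table → 0); rule it out.
(d) disagrees with H on (0,0,0,0) (formula → 1, table → 0); rule it out.
Only (a) survives; checking it on all 16 rows confirms it matches H.

a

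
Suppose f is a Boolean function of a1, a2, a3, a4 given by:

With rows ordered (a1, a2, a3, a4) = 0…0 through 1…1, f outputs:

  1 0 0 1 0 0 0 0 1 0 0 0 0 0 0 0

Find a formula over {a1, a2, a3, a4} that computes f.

Collect the rows where f=1 — (0,0,0,0), (0,0,1,1), (1,0,0,0) — and write one minterm per row: ¬a1·¬a2·¬a3·¬a4, ¬a1·¬a2·a3·a4, a1·¬a2·¬a3·¬a4. Their union (logical OR) reproduces the table exactly.

f(a1, a2, a3, a4) = ((((a1' · a2') · a3') · a4') + (((a1' · a2') · a3) · a4)) + (((a1 · a2') · a3') · a4')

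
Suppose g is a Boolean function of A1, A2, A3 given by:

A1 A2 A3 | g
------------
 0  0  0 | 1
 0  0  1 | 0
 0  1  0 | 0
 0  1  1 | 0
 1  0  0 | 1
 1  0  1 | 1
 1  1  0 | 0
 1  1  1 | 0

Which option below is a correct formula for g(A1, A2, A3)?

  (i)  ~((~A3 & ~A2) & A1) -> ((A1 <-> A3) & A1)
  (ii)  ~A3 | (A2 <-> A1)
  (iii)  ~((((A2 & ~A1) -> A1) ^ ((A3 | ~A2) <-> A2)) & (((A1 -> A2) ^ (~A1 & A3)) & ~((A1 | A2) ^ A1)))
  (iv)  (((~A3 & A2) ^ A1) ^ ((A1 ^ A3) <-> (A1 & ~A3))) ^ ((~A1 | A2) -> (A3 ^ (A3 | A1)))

iv

(i) fails at (0,0,0): the formula yields 0, g is 1.
(ii) fails at (0,0,1): the formula yields 1, g is 0.
(iii) fails at (0,0,0): the formula yields 0, g is 1.
That leaves (iv). Evaluating it on every row reproduces the table of g exactly.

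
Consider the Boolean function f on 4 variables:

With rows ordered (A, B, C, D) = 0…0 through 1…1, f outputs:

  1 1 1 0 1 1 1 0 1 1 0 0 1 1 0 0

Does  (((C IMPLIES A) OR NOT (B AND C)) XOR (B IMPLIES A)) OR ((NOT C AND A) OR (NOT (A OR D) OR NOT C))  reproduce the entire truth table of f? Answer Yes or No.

Test each input against both f and the formula:
  A=0, B=0, C=0, D=0: formula gives 1, f = 1 ✓
  A=0, B=0, C=0, D=1: formula gives 1, f = 1 ✓
  A=0, B=0, C=1, D=0: formula gives 1, f = 1 ✓
  A=0, B=0, C=1, D=1: formula gives 0, f = 0 ✓
  … (the remaining 12 rows also agree.)
All 16 rows match — the expression computes f exactly.

Yes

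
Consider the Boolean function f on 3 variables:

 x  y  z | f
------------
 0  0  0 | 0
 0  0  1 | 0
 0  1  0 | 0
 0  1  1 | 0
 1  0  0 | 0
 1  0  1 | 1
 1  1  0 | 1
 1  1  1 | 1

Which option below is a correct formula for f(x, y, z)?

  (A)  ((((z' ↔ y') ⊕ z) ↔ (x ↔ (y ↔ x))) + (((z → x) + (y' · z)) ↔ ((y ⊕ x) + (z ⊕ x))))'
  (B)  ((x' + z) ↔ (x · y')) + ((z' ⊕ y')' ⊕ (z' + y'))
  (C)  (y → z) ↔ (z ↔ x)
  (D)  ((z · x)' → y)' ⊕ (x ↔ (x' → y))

D

(A): at (0,0,0) it gives 1, but f = 0 — eliminated.
(B): at (0,0,1) it gives 1, but f = 0 — eliminated.
(C): at (0,0,0) it gives 1, but f = 0 — eliminated.
Only (D) survives; checking it on all 8 rows confirms it matches f.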